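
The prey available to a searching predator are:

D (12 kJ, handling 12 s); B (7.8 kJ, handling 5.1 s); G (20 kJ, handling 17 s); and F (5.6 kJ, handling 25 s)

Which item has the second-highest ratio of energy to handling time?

G

In descending order of E/h:
B: 7.8/5.1 = 1.53 kJ/s
G: 20/17 = 1.18 kJ/s
D: 12/12 = 1 kJ/s
F: 5.6/25 = 0.224 kJ/s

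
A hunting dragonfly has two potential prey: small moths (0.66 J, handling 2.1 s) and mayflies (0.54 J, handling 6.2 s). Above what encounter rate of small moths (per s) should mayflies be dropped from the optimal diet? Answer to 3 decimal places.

0.183 per s

The zero-one rule: include mayflies iff E₂/h₂ > λE₁/(1+λh₁). Equality gives the switch point.
λE₁h₂ = E₂ + λE₂h₁ ⇒ λ = E₂/(E₁h₂ − E₂h₁) = 0.54/(4.092 − 1.134) = 0.1826 per s.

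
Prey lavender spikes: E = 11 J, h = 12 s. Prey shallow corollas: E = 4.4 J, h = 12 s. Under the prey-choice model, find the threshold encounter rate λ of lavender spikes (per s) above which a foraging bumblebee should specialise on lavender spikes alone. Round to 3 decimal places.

Drop shallow corollas once their profitability E₂/h₂ falls below the rate achievable on lavender spikes alone: E₂/h₂ = λE₁/(1 + λh₁).
Solve for λ: λE₁h₂ = E₂(1 + λh₁) → λ(E₁h₂ − E₂h₁) = E₂ → λ = E₂/(E₁h₂ − E₂h₁).
λ = 4.4/(11×12 − 4.4×12) = 4.4/79.2 = 0.05556 per s.

0.056 per s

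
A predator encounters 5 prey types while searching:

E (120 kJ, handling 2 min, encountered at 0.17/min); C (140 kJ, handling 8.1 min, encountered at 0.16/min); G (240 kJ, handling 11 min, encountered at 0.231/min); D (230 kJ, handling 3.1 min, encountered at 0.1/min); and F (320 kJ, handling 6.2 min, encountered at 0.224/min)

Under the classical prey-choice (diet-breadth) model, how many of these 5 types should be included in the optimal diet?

3

Rank by E/h (kJ/min): D 74.2, E 60, F 51.6, G 21.8, C 17.3. Include each in turn until the next type's E/h falls below the running intake rate.
Rate on top 1: 17.56. E: 60 > 17.56 → include.
Rate on top 2: 26.3. F: 51.6 > 26.3 → include.
Rate on top 3: 37.87. G: 21.8 < 37.87 → exclude; stop.
Optimal diet: D, E, F — 3 of 5 types.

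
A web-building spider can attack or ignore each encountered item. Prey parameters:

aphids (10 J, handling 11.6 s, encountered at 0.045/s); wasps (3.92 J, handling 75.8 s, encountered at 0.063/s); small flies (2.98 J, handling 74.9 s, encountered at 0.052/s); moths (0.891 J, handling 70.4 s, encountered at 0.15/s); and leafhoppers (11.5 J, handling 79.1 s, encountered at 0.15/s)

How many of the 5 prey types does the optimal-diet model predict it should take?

1

E/h in descending order: aphids 0.862, leafhoppers 0.145, wasps 0.0517, small flies 0.0398, moths 0.0127 J/s. The optimal diet is the largest prefix of this list for which every included type satisfies E_i/h_i > R on the types above it.
Rate on top 1: 0.2957. leafhoppers: 0.145 < 0.2957 → exclude; stop.
Optimal diet: aphids — 1 of 5 types.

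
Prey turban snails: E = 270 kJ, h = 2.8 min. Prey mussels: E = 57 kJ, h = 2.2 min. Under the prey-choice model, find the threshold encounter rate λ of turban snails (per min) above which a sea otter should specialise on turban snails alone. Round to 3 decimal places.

Drop mussels once their profitability E₂/h₂ falls below the rate achievable on turban snails alone: E₂/h₂ = λE₁/(1 + λh₁).
Solve for λ: λE₁h₂ = E₂(1 + λh₁) → λ(E₁h₂ − E₂h₁) = E₂ → λ = E₂/(E₁h₂ − E₂h₁).
λ = 57/(270×2.2 − 57×2.8) = 57/434.4 = 0.1312 per min.

0.131 per min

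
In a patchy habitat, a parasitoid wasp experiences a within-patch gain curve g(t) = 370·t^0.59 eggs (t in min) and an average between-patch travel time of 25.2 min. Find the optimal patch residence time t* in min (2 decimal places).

By the marginal value theorem, leave when the instantaneous gain rate g'(t) equals the habitat-wide average g(t)/(T + t).
g'(t) = 0.59·370·t^-0.41. Setting 0.59·370·t^-0.41 = 370·t^0.59/(25.2+t) gives 0.59(25.2+t) = t, so 0.41·t = 0.59×25.2.
t* = 0.59×25.2/0.41 = 36.26 min.

36.26 min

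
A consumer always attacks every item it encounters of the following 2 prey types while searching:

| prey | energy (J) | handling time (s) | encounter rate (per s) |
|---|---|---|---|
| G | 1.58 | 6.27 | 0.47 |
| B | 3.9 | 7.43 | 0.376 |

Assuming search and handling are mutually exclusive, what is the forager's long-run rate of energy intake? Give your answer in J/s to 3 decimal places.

R = (0.47×1.58 + 0.376×3.9) / (1 + 0.47×6.27 + 0.376×7.43) = 2.209/6.741 = 0.3277 J/s.

0.328 J/s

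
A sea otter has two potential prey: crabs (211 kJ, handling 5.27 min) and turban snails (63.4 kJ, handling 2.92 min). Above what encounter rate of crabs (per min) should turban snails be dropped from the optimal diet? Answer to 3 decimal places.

Drop turban snails once their profitability E₂/h₂ falls below the rate achievable on crabs alone: E₂/h₂ = λE₁/(1 + λh₁).
Solve for λ: λE₁h₂ = E₂(1 + λh₁) → λ(E₁h₂ − E₂h₁) = E₂ → λ = E₂/(E₁h₂ − E₂h₁).
λ = 63.4/(211×2.92 − 63.4×5.27) = 63.4/282 = 0.2248 per min.

0.225 per min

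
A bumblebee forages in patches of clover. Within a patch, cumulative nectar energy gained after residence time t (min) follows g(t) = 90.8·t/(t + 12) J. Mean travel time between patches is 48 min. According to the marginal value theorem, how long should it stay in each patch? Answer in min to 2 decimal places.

24.00 min

By the marginal value theorem, leave when the instantaneous gain rate g'(t) equals the habitat-wide average g(t)/(T + t).
g'(t) = 90.8·12/(t + 12)². Setting 90.8·12/(t+12)² = 90.8t/[(t+12)(48+t)] gives 12(48+t) = t(t+12), so t² = 12×48 = 576.
t* = √576 = 24 min.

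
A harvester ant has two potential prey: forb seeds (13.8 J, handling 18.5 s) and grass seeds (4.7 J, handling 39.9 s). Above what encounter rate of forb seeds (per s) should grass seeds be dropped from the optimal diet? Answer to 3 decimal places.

The zero-one rule: include grass seeds iff E₂/h₂ > λE₁/(1+λh₁). Equality gives the switch point.
λE₁h₂ = E₂ + λE₂h₁ ⇒ λ = E₂/(E₁h₂ − E₂h₁) = 4.7/(550.6 − 86.95) = 0.01014 per s.

0.010 per s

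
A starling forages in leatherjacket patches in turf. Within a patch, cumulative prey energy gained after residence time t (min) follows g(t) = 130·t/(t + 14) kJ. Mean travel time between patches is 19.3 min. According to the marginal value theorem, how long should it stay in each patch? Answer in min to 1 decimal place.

By the marginal value theorem, leave when the instantaneous gain rate g'(t) equals the habitat-wide average g(t)/(T + t).
g'(t) = 130·14/(t + 14)². Setting 130·14/(t+14)² = 130t/[(t+14)(19.3+t)] gives 14(19.3+t) = t(t+14), so t² = 14×19.3 = 270.2.
t* = √270.2 = 16.44 min.

16.4 min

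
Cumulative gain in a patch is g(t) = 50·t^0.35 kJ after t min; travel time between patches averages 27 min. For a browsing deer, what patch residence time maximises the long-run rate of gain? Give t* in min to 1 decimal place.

14.5 min

Maximise g(t)/(T+t): set derivative to zero → g'(t)(T+t) = g(t).
g'(t) = 0.35·50·t^-0.65. Setting 0.35·50·t^-0.65 = 50·t^0.35/(27+t) gives 0.35(27+t) = t, so 0.65·t = 0.35×27.
t* = 0.35×27/0.65 = 14.54 min.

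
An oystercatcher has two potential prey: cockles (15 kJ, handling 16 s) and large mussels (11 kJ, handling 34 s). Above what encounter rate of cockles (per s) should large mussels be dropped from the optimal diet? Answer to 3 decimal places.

At the threshold, the rate on cockles alone equals the profitability of large mussels: λ·15/(1 + λ·16) = 11/34 = 0.3235.
Rearranging, λ(15 − 0.3235×16) = 0.3235, so λ = 0.3235/9.824 = 0.03293 per s.

0.033 per s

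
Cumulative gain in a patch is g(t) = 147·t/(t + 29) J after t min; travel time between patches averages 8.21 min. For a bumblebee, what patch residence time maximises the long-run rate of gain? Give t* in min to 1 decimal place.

15.4 min

Optimal t* satisfies g'(t*) = g(t*)/(T + t*).
g'(t) = 147·29/(t + 29)². Setting 147·29/(t+29)² = 147t/[(t+29)(8.21+t)] gives 29(8.21+t) = t(t+29), so t² = 29×8.21 = 238.1.
t* = √238.1 = 15.43 min.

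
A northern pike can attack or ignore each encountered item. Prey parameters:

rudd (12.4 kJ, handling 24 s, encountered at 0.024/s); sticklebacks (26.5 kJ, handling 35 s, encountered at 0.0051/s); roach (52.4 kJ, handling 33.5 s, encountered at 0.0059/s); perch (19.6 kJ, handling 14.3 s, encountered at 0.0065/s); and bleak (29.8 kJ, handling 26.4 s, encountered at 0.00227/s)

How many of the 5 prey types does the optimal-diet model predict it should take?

Profitabilities (E/h, kJ/s): roach 1.56, perch 1.37, bleak 1.13, sticklebacks 0.757, rudd 0.517. Add prey in this order while the next type's profitability exceeds the intake rate on those already taken.
Rate on top 1: 0.2581. perch: 1.37 > 0.2581 → include.
Rate on top 2: 0.3383. bleak: 1.13 > 0.3383 → include.
Rate on top 3: 0.3733. sticklebacks: 0.757 > 0.3733 → include.
Rate on top 4: 0.4181. rudd: 0.517 > 0.4181 → include.
Optimal diet: roach, perch, bleak, sticklebacks, rudd — 5 of 5 types.

5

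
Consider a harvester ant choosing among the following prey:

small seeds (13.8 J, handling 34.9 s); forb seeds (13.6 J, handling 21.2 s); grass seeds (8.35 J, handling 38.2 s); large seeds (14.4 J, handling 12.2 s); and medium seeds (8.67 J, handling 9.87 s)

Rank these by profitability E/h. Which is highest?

Profitability E/h (J/s): small seeds = 13.8/34.9 = 0.395, forb seeds = 13.6/21.2 = 0.642, grass seeds = 8.35/38.2 = 0.219, large seeds = 14.4/12.2 = 1.18, medium seeds = 8.67/9.87 = 0.878.
Ranked: large seeds > medium seeds > forb seeds > small seeds > grass seeds.

large seeds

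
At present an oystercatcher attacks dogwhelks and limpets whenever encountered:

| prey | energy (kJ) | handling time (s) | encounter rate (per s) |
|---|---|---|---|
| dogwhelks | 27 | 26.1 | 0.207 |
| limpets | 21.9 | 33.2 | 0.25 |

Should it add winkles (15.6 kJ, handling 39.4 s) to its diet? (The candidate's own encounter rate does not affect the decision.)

No

Current rate: (0.207×27 + 0.25×21.9)/(1 + 0.207×26.1 + 0.25×33.2) = 0.7525 kJ/s.
winkles: E/h = 15.6/39.4 = 0.3959 kJ/s.
0.3959 < 0.7525, so adding winkles would lower the average — exclude it.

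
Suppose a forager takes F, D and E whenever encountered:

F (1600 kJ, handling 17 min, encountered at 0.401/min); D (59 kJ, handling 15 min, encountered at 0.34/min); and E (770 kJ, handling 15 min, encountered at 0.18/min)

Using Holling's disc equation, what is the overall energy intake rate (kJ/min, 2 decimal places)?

51.24 kJ/min

Energy encountered per unit search time: 0.401×1600 + 0.34×59 + 0.18×770 = 800.3 kJ/min.
Handling time per unit search time: 0.401×17 + 0.34×15 + 0.18×15 = 14.62.
Rate = 800.3/(1 + 14.62) = 51.24 kJ/min.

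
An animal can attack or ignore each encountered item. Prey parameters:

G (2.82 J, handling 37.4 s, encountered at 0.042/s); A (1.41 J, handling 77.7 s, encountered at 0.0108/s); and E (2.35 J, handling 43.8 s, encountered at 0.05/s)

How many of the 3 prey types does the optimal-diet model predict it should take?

E/h in descending order: G 0.0754, E 0.0537, A 0.0181 J/s. The optimal diet is the largest prefix of this list for which every included type satisfies E_i/h_i > R on the types above it.
Rate on top 1: 0.04607. E: 0.0537 > 0.04607 → include.
Rate on top 2: 0.04956. A: 0.0181 < 0.04956 → exclude; stop.
Optimal diet: G, E — 2 of 3 types.

2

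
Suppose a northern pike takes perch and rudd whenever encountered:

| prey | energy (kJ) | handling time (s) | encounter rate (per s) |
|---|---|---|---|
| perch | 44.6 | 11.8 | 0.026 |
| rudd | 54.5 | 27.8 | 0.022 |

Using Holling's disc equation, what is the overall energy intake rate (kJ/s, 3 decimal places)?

1.229 kJ/s

R = (0.026×44.6 + 0.022×54.5) / (1 + 0.026×11.8 + 0.022×27.8) = 2.359/1.918 = 1.229 kJ/s.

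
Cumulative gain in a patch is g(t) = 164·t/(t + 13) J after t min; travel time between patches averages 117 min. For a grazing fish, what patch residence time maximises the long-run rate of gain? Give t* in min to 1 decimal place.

Maximise g(t)/(T+t): set derivative to zero → g'(t)(T+t) = g(t).
g'(t) = 164·13/(t + 13)². Setting 164·13/(t+13)² = 164t/[(t+13)(117+t)] gives 13(117+t) = t(t+13), so t² = 13×117 = 1521.
t* = √1521 = 39 min.

39.0 min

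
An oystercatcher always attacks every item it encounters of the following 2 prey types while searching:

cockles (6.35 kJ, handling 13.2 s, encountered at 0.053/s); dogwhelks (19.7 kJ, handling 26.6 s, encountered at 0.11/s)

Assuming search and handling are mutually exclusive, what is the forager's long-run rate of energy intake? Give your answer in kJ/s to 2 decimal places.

0.54 kJ/s

R = Σλ_iE_i / (1 + Σλ_ih_i)
Numerator: 0.053×6.35 + 0.11×19.7 = 2.504
Denominator: 1 + 0.053×13.2 + 0.11×26.6 = 4.626
R = 2.504/4.626 = 0.5412 kJ/s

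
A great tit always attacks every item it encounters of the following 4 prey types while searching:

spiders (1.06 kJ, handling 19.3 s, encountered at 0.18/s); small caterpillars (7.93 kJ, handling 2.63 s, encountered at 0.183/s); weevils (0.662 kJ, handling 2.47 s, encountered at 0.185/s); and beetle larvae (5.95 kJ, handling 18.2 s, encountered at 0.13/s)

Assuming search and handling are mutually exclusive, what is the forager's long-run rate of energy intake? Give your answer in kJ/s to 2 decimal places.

0.33 kJ/s

R = Σλ_iE_i / (1 + Σλ_ih_i)
Numerator: 0.18×1.06 + 0.183×7.93 + 0.185×0.662 + 0.13×5.95 = 2.538
Denominator: 1 + 0.18×19.3 + 0.183×2.63 + 0.185×2.47 + 0.13×18.2 = 7.778
R = 2.538/7.778 = 0.3263 kJ/s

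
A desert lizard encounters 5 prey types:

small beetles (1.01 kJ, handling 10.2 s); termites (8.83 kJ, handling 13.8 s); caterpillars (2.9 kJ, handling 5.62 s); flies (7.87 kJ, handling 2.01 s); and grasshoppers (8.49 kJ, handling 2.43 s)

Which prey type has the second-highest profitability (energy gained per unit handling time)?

grasshoppers

In descending order of E/h:
flies: 7.87/2.01 = 3.92 kJ/s
grasshoppers: 8.49/2.43 = 3.49 kJ/s
termites: 8.83/13.8 = 0.64 kJ/s
caterpillars: 2.9/5.62 = 0.516 kJ/s
small beetles: 1.01/10.2 = 0.099 kJ/s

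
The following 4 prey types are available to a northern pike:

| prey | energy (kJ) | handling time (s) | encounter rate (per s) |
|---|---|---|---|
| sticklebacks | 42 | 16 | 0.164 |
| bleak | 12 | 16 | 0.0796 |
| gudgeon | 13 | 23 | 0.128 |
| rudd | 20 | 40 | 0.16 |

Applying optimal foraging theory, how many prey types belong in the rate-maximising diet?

E/h in descending order: sticklebacks 2.62, bleak 0.75, gudgeon 0.565, rudd 0.5 kJ/s. The optimal diet is the largest prefix of this list for which every included type satisfies E_i/h_i > R on the types above it.
Rate on top 1: 1.901. bleak: 0.75 < 1.901 → exclude; stop.
Optimal diet: sticklebacks — 1 of 4 types.

1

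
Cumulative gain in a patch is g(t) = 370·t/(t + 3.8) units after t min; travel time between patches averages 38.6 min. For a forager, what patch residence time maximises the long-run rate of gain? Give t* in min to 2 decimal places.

By the marginal value theorem, leave when the instantaneous gain rate g'(t) equals the habitat-wide average g(t)/(T + t).
g'(t) = 370·3.8/(t + 3.8)². Setting 370·3.8/(t+3.8)² = 370t/[(t+3.8)(38.6+t)] gives 3.8(38.6+t) = t(t+3.8), so t² = 3.8×38.6 = 146.7.
t* = √146.7 = 12.11 min.

12.11 min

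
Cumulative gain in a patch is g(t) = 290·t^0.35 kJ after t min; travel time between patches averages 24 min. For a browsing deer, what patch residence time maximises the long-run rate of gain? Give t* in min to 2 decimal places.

12.92 min

Optimal t* satisfies g'(t*) = g(t*)/(T + t*).
g'(t) = 0.35·290·t^-0.65. Setting 0.35·290·t^-0.65 = 290·t^0.35/(24+t) gives 0.35(24+t) = t, so 0.65·t = 0.35×24.
t* = 0.35×24/0.65 = 12.92 min.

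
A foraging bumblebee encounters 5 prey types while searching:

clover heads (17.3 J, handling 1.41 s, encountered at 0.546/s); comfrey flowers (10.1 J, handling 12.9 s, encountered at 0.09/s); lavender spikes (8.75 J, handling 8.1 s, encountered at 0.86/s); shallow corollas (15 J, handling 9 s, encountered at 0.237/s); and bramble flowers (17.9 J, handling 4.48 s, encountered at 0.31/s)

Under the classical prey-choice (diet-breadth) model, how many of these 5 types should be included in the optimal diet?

Rank by E/h (J/s): clover heads 12.3, bramble flowers 4, shallow corollas 1.67, lavender spikes 1.08, comfrey flowers 0.783. Include each in turn until the next type's E/h falls below the running intake rate.
Rate on top 1: 5.337. bramble flowers: 4 < 5.337 → exclude; stop.
Optimal diet: clover heads — 1 of 5 types.

1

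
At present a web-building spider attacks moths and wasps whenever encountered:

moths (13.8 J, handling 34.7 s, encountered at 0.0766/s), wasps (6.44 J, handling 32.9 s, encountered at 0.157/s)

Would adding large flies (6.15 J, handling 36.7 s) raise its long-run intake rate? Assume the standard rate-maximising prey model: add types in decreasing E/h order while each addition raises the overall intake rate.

On moths and wasps alone, R = ΣλE/(1+Σλh) = 2.068/8.823 = 0.2344 J/s.
large flies: E/h = 6.15/36.7 = 0.1676 J/s.
0.1676 < 0.2344, so adding large flies would lower the average — exclude it.

No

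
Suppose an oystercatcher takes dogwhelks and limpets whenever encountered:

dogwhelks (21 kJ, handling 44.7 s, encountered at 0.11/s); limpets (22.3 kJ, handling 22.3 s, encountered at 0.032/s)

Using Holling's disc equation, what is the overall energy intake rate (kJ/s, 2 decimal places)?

0.46 kJ/s

Energy encountered per unit search time: 0.11×21 + 0.032×22.3 = 3.024 kJ/s.
Handling time per unit search time: 0.11×44.7 + 0.032×22.3 = 5.631.
Rate = 3.024/(1 + 5.631) = 0.456 kJ/s.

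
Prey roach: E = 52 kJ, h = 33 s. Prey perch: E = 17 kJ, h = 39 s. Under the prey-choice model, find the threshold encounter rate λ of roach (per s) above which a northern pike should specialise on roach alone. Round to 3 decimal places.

0.012 per s

At the threshold, the rate on roach alone equals the profitability of perch: λ·52/(1 + λ·33) = 17/39 = 0.4359.
Rearranging, λ(52 − 0.4359×33) = 0.4359, so λ = 0.4359/37.62 = 0.01159 per s.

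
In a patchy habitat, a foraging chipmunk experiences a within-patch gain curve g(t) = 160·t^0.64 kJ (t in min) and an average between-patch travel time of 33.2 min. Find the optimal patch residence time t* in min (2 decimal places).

By the marginal value theorem, leave when the instantaneous gain rate g'(t) equals the habitat-wide average g(t)/(T + t).
g'(t) = 0.64·160·t^-0.36. Setting 0.64·160·t^-0.36 = 160·t^0.64/(33.2+t) gives 0.64(33.2+t) = t, so 0.36·t = 0.64×33.2.
t* = 0.64×33.2/0.36 = 59.02 min.

59.02 min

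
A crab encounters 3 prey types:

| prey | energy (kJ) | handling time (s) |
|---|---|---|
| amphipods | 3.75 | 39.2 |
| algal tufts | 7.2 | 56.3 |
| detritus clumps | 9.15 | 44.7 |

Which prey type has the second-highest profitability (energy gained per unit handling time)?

algal tufts

In descending order of E/h:
detritus clumps: 9.15/44.7 = 0.205 kJ/s
algal tufts: 7.2/56.3 = 0.128 kJ/s
amphipods: 3.75/39.2 = 0.0957 kJ/s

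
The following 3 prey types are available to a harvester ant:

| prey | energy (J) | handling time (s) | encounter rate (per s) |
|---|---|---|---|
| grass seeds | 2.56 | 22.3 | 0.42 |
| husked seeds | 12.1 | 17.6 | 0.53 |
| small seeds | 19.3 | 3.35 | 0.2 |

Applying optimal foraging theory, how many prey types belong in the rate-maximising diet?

E/h in descending order: small seeds 5.76, husked seeds 0.687, grass seeds 0.115 J/s. The optimal diet is the largest prefix of this list for which every included type satisfies E_i/h_i > R on the types above it.
Rate on top 1: 2.311. husked seeds: 0.687 < 2.311 → exclude; stop.
Optimal diet: small seeds — 1 of 3 types.

1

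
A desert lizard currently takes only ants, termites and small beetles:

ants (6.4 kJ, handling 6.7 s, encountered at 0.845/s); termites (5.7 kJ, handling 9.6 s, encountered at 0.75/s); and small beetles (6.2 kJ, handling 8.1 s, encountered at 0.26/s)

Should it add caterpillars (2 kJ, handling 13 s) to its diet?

No

Current rate: (0.845×6.4 + 0.75×5.7 + 0.26×6.2)/(1 + 0.845×6.7 + 0.75×9.6 + 0.26×8.1) = 0.7074 kJ/s.
caterpillars: E/h = 2/13 = 0.1538 kJ/s.
0.1538 < 0.7074, so adding caterpillars would lower the average — exclude it.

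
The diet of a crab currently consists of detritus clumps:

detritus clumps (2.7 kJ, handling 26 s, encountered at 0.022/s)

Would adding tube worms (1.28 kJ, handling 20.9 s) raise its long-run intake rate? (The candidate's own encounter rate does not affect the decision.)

Yes

On detritus clumps alone, R = ΣλE/(1+Σλh) = 0.0594/1.572 = 0.03779 kJ/s.
Profitability of tube worms: 1.28/20.9 = 0.06124 kJ/s.
0.06124 > 0.03779, so adding tube worms raises the average — include it.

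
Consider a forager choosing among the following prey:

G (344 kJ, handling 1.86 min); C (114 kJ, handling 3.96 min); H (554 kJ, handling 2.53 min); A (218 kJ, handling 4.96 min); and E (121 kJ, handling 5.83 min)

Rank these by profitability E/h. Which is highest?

H

Profitability E/h (kJ/min): G = 344/1.86 = 185, C = 114/3.96 = 28.8, H = 554/2.53 = 219, A = 218/4.96 = 44, E = 121/5.83 = 20.8.
Ranked: H > G > A > C > E.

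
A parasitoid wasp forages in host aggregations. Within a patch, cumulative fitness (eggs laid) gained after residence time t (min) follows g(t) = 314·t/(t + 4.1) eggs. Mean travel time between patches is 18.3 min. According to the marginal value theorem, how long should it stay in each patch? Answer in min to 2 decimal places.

Optimal t* satisfies g'(t*) = g(t*)/(T + t*).
g'(t) = 314·4.1/(t + 4.1)². Setting 314·4.1/(t+4.1)² = 314t/[(t+4.1)(18.3+t)] gives 4.1(18.3+t) = t(t+4.1), so t² = 4.1×18.3 = 75.03.
t* = √75.03 = 8.662 min.

8.66 min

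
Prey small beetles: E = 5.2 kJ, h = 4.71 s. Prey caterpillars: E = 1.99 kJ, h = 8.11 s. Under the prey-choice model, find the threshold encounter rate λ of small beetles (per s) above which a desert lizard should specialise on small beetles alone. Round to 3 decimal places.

0.061 per s

Drop caterpillars once their profitability E₂/h₂ falls below the rate achievable on small beetles alone: E₂/h₂ = λE₁/(1 + λh₁).
Solve for λ: λE₁h₂ = E₂(1 + λh₁) → λ(E₁h₂ − E₂h₁) = E₂ → λ = E₂/(E₁h₂ − E₂h₁).
λ = 1.99/(5.2×8.11 − 1.99×4.71) = 1.99/32.8 = 0.06067 per s.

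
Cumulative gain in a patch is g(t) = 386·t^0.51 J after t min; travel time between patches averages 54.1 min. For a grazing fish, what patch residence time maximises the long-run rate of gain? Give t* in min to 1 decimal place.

56.3 min

By the marginal value theorem, leave when the instantaneous gain rate g'(t) equals the habitat-wide average g(t)/(T + t).
g'(t) = 0.51·386·t^-0.49. Setting 0.51·386·t^-0.49 = 386·t^0.51/(54.1+t) gives 0.51(54.1+t) = t, so 0.49·t = 0.51×54.1.
t* = 0.51×54.1/0.49 = 56.31 min.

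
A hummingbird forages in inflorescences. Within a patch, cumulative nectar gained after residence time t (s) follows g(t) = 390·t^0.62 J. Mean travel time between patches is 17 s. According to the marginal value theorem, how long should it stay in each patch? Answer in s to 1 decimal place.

By the marginal value theorem, leave when the instantaneous gain rate g'(t) equals the habitat-wide average g(t)/(T + t).
g'(t) = 0.62·390·t^-0.38. Setting 0.62·390·t^-0.38 = 390·t^0.62/(17+t) gives 0.62(17+t) = t, so 0.38·t = 0.62×17.
t* = 0.62×17/0.38 = 27.74 s.

27.7 s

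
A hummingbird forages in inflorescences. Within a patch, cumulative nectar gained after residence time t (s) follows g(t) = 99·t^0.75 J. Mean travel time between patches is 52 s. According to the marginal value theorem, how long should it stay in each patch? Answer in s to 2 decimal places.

Optimal t* satisfies g'(t*) = g(t*)/(T + t*).
g'(t) = 0.75·99·t^-0.25. Setting 0.75·99·t^-0.25 = 99·t^0.75/(52+t) gives 0.75(52+t) = t, so 0.25·t = 0.75×52.
t* = 0.75×52/0.25 = 156 s.

156.00 s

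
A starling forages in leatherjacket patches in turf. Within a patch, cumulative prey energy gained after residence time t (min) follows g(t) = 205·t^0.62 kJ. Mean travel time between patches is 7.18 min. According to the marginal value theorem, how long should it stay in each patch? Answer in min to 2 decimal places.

Optimal t* satisfies g'(t*) = g(t*)/(T + t*).
g'(t) = 0.62·205·t^-0.38. Setting 0.62·205·t^-0.38 = 205·t^0.62/(7.18+t) gives 0.62(7.18+t) = t, so 0.38·t = 0.62×7.18.
t* = 0.62×7.18/0.38 = 11.71 min.

11.71 min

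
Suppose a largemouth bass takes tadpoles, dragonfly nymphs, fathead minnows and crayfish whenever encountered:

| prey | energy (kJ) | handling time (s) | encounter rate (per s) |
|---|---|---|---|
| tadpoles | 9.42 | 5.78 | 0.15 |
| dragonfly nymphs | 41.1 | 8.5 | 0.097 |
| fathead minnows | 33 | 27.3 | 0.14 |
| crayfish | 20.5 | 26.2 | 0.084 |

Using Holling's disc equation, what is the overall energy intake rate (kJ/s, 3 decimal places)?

R = Σλ_iE_i / (1 + Σλ_ih_i)
Numerator: 0.15×9.42 + 0.097×41.1 + 0.14×33 + 0.084×20.5 = 11.74
Denominator: 1 + 0.15×5.78 + 0.097×8.5 + 0.14×27.3 + 0.084×26.2 = 8.714
R = 11.74/8.714 = 1.347 kJ/s

1.347 kJ/s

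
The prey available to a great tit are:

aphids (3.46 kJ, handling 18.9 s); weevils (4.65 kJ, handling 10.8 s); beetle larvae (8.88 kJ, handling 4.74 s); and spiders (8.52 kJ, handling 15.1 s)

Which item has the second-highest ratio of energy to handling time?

In descending order of E/h:
beetle larvae: 8.88/4.74 = 1.87 kJ/s
spiders: 8.52/15.1 = 0.564 kJ/s
weevils: 4.65/10.8 = 0.431 kJ/s
aphids: 3.46/18.9 = 0.183 kJ/s

spiders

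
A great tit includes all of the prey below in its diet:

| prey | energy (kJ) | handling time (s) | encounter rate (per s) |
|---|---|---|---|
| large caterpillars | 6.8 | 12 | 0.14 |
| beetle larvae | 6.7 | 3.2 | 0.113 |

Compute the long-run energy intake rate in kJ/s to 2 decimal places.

0.56 kJ/s

R = (0.14×6.8 + 0.113×6.7) / (1 + 0.14×12 + 0.113×3.2) = 1.709/3.042 = 0.5619 kJ/s.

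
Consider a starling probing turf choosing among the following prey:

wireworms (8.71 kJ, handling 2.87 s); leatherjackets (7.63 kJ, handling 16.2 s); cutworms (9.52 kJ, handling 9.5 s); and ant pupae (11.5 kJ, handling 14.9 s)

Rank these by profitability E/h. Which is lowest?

leatherjackets

Profitability E/h (kJ/s): wireworms = 8.71/2.87 = 3.03, leatherjackets = 7.63/16.2 = 0.471, cutworms = 9.52/9.5 = 1, ant pupae = 11.5/14.9 = 0.772.
Ranked: wireworms > cutworms > ant pupae > leatherjackets.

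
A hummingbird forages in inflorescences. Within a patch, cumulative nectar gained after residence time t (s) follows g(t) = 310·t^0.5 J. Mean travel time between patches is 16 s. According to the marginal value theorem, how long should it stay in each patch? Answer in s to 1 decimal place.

Maximise g(t)/(T+t): set derivative to zero → g'(t)(T+t) = g(t).
g'(t) = 0.5·310·t^-0.5. Setting 0.5·310·t^-0.5 = 310·t^0.5/(16+t) gives 0.5(16+t) = t, so 0.50·t = 0.5×16.
t* = 0.5×16/0.50 = 16 s.

16.0 s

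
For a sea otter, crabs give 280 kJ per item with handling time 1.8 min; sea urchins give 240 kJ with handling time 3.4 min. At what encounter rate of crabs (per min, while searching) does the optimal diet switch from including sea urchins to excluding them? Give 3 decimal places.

At the threshold, the rate on crabs alone equals the profitability of sea urchins: λ·280/(1 + λ·1.8) = 240/3.4 = 70.59.
Rearranging, λ(280 − 70.59×1.8) = 70.59, so λ = 70.59/152.9 = 0.4615 per min.

0.462 per min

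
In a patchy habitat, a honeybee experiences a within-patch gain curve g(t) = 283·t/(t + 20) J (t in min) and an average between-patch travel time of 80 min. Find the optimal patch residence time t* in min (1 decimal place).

Optimal t* satisfies g'(t*) = g(t*)/(T + t*).
g'(t) = 283·20/(t + 20)². Setting 283·20/(t+20)² = 283t/[(t+20)(80+t)] gives 20(80+t) = t(t+20), so t² = 20×80 = 1600.
t* = √1600 = 40 min.

40.0 min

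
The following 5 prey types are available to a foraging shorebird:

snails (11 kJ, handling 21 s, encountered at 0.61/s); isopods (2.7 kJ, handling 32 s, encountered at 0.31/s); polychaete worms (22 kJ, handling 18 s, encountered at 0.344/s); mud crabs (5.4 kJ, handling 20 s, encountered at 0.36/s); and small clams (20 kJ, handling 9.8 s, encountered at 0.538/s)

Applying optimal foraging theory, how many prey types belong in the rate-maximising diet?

E/h in descending order: small clams 2.04, polychaete worms 1.22, snails 0.524, mud crabs 0.27, isopods 0.0844 kJ/s. The optimal diet is the largest prefix of this list for which every included type satisfies E_i/h_i > R on the types above it.
Rate on top 1: 1.715. polychaete worms: 1.22 < 1.715 → exclude; stop.
Optimal diet: small clams — 1 of 5 types.

1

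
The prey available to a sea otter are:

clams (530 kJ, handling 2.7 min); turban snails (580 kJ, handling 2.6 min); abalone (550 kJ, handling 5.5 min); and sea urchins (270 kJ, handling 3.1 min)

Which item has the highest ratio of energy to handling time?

In descending order of E/h:
turban snails: 580/2.6 = 223 kJ/min
clams: 530/2.7 = 196 kJ/min
abalone: 550/5.5 = 100 kJ/min
sea urchins: 270/3.1 = 87.1 kJ/min

turban snails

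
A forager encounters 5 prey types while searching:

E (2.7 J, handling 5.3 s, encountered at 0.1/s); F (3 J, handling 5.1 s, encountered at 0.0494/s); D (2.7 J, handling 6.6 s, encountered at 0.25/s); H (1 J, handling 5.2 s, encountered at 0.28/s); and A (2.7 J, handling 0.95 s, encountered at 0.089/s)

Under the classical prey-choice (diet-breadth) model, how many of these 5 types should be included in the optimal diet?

4

Rank by E/h (J/s): A 2.84, F 0.588, E 0.509, D 0.409, H 0.192. Include each in turn until the next type's E/h falls below the running intake rate.
Rate on top 1: 0.2216. F: 0.588 > 0.2216 → include.
Rate on top 2: 0.2907. E: 0.509 > 0.2907 → include.
Rate on top 3: 0.3528. D: 0.409 > 0.3528 → include.
Rate on top 4: 0.3792. H: 0.192 < 0.3792 → exclude; stop.
Optimal diet: A, F, E, D — 4 of 5 types.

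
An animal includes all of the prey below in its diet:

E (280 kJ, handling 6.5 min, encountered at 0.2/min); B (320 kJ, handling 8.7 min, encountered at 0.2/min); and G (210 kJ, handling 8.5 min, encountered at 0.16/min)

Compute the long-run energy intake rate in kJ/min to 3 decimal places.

28.444 kJ/min

R = Σλ_iE_i / (1 + Σλ_ih_i)
Numerator: 0.2×280 + 0.2×320 + 0.16×210 = 153.6
Denominator: 1 + 0.2×6.5 + 0.2×8.7 + 0.16×8.5 = 5.4
R = 153.6/5.4 = 28.44 kJ/min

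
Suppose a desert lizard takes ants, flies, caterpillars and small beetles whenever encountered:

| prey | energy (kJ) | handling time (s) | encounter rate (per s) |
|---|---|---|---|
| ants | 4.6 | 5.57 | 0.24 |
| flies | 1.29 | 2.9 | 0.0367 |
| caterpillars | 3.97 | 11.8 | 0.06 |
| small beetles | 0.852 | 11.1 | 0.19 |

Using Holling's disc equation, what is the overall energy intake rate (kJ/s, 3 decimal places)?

Energy encountered per unit search time: 0.24×4.6 + 0.0367×1.29 + 0.06×3.97 + 0.19×0.852 = 1.551 kJ/s.
Handling time per unit search time: 0.24×5.57 + 0.0367×2.9 + 0.06×11.8 + 0.19×11.1 = 4.26.
Rate = 1.551/(1 + 4.26) = 0.2949 kJ/s.

0.295 kJ/s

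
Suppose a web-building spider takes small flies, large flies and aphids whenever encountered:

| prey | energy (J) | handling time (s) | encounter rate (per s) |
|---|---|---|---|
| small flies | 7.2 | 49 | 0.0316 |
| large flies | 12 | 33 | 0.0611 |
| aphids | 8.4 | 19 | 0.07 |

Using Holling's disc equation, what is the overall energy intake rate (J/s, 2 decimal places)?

0.26 J/s

R = (0.0316×7.2 + 0.0611×12 + 0.07×8.4) / (1 + 0.0316×49 + 0.0611×33 + 0.07×19) = 1.549/5.895 = 0.2627 J/s.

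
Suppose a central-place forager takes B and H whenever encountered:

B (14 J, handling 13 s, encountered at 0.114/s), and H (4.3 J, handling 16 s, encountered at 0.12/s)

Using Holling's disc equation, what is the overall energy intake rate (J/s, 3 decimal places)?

Energy encountered per unit search time: 0.114×14 + 0.12×4.3 = 2.112 J/s.
Handling time per unit search time: 0.114×13 + 0.12×16 = 3.402.
Rate = 2.112/(1 + 3.402) = 0.4798 J/s.

0.480 J/s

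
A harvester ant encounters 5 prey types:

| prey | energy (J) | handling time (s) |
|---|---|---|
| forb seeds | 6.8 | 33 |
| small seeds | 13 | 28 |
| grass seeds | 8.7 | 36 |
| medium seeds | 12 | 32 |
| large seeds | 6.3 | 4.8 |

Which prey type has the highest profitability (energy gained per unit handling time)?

In descending order of E/h:
large seeds: 6.3/4.8 = 1.31 J/s
small seeds: 13/28 = 0.464 J/s
medium seeds: 12/32 = 0.375 J/s
grass seeds: 8.7/36 = 0.242 J/s
forb seeds: 6.8/33 = 0.206 J/s

large seeds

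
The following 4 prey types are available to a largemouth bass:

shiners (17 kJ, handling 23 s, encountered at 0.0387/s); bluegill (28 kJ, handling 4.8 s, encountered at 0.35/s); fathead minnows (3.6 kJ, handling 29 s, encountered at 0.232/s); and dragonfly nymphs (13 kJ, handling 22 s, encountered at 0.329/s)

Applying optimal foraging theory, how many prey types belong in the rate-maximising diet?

1

E/h in descending order: bluegill 5.83, shiners 0.739, dragonfly nymphs 0.591, fathead minnows 0.124 kJ/s. The optimal diet is the largest prefix of this list for which every included type satisfies E_i/h_i > R on the types above it.
Rate on top 1: 3.657. shiners: 0.739 < 3.657 → exclude; stop.
Optimal diet: bluegill — 1 of 4 types.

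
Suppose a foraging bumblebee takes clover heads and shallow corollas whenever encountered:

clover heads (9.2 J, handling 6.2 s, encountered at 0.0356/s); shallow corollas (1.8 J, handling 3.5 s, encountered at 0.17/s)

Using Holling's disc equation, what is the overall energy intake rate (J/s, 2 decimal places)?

R = Σλ_iE_i / (1 + Σλ_ih_i)
Numerator: 0.0356×9.2 + 0.17×1.8 = 0.6335
Denominator: 1 + 0.0356×6.2 + 0.17×3.5 = 1.816
R = 0.6335/1.816 = 0.3489 J/s

0.35 J/s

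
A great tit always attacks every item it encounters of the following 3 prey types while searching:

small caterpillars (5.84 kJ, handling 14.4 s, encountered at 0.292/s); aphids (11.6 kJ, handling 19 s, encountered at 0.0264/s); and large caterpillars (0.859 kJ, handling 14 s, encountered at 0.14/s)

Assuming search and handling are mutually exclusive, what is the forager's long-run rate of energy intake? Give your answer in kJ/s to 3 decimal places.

0.278 kJ/s

Energy encountered per unit search time: 0.292×5.84 + 0.0264×11.6 + 0.14×0.859 = 2.132 kJ/s.
Handling time per unit search time: 0.292×14.4 + 0.0264×19 + 0.14×14 = 6.666.
Rate = 2.132/(1 + 6.666) = 0.2781 kJ/s.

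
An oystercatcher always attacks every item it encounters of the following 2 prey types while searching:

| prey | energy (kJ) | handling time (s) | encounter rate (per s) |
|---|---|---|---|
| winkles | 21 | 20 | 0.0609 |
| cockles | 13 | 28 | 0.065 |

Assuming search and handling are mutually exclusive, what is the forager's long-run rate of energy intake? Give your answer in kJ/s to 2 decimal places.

Energy encountered per unit search time: 0.0609×21 + 0.065×13 = 2.124 kJ/s.
Handling time per unit search time: 0.0609×20 + 0.065×28 = 3.038.
Rate = 2.124/(1 + 3.038) = 0.526 kJ/s.

0.53 kJ/s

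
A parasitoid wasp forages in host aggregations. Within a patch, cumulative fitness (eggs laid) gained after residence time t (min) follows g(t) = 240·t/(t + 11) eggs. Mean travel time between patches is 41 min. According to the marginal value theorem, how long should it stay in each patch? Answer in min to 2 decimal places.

Optimal t* satisfies g'(t*) = g(t*)/(T + t*).
g'(t) = 240·11/(t + 11)². Setting 240·11/(t+11)² = 240t/[(t+11)(41+t)] gives 11(41+t) = t(t+11), so t² = 11×41 = 451.
t* = √451 = 21.24 min.

21.24 min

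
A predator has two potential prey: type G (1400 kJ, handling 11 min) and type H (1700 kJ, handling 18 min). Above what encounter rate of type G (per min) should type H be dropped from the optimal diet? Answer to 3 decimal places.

0.262 per min

The zero-one rule: include type H iff E₂/h₂ > λE₁/(1+λh₁). Equality gives the switch point.
λE₁h₂ = E₂ + λE₂h₁ ⇒ λ = E₂/(E₁h₂ − E₂h₁) = 1700/(2.52e+04 − 1.87e+04) = 0.2615 per min.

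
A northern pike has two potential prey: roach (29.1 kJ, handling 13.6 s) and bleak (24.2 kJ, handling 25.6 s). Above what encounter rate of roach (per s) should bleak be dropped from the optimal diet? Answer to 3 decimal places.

0.058 per s

The zero-one rule: include bleak iff E₂/h₂ > λE₁/(1+λh₁). Equality gives the switch point.
λE₁h₂ = E₂ + λE₂h₁ ⇒ λ = E₂/(E₁h₂ − E₂h₁) = 24.2/(745 − 329.1) = 0.0582 per s.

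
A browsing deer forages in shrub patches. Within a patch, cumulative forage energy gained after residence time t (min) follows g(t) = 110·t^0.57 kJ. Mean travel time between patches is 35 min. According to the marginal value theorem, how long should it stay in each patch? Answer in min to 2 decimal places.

Maximise g(t)/(T+t): set derivative to zero → g'(t)(T+t) = g(t).
g'(t) = 0.57·110·t^-0.43. Setting 0.57·110·t^-0.43 = 110·t^0.57/(35+t) gives 0.57(35+t) = t, so 0.43·t = 0.57×35.
t* = 0.57×35/0.43 = 46.4 min.

46.40 min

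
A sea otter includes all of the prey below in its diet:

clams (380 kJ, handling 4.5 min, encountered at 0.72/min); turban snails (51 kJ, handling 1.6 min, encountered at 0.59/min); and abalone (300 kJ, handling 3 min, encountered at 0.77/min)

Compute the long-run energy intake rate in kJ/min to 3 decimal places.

71.349 kJ/min

R = (0.72×380 + 0.59×51 + 0.77×300) / (1 + 0.72×4.5 + 0.59×1.6 + 0.77×3) = 534.7/7.494 = 71.35 kJ/min.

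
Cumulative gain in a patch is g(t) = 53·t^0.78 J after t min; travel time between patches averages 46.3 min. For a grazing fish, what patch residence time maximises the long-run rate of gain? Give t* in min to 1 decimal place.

Maximise g(t)/(T+t): set derivative to zero → g'(t)(T+t) = g(t).
g'(t) = 0.78·53·t^-0.22. Setting 0.78·53·t^-0.22 = 53·t^0.78/(46.3+t) gives 0.78(46.3+t) = t, so 0.22·t = 0.78×46.3.
t* = 0.78×46.3/0.22 = 164.2 min.

164.2 min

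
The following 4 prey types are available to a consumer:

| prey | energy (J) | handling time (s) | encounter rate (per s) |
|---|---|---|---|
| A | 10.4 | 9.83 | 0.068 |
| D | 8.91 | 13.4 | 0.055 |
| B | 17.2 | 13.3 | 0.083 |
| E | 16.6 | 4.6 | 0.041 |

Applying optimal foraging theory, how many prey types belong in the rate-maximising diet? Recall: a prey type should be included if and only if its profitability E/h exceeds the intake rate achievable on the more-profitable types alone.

Rank by E/h (J/s): E 3.61, B 1.29, A 1.06, D 0.665. Include each in turn until the next type's E/h falls below the running intake rate.
Rate on top 1: 0.5726. B: 1.29 > 0.5726 → include.
Rate on top 2: 0.9196. A: 1.06 > 0.9196 → include.
Rate on top 3: 0.9508. D: 0.665 < 0.9508 → exclude; stop.
Optimal diet: E, B, A — 3 of 4 types.

3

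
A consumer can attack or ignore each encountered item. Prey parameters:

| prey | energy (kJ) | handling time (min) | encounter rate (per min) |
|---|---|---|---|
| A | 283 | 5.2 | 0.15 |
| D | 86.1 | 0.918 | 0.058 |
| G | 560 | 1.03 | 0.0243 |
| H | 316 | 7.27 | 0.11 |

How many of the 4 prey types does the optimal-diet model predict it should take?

4

Profitabilities (E/h, kJ/min): G 544, D 93.8, A 54.4, H 43.5. Add prey in this order while the next type's profitability exceeds the intake rate on those already taken.
Rate on top 1: 13.28. D: 93.8 > 13.28 → include.
Rate on top 2: 17.25. A: 54.4 > 17.25 → include.
Rate on top 3: 32.85. H: 43.5 > 32.85 → include.
Optimal diet: G, D, A, H — 4 of 4 types.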